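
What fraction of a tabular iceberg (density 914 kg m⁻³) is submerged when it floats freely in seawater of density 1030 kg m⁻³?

0.887

Submerged fraction = ρ_obj/ρ_fluid = 914/1030 = 0.887.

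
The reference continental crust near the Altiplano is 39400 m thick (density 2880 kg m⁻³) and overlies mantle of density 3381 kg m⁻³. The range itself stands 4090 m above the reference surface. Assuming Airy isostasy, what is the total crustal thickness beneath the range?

Root depth r = h ρ_c / (ρ_m − ρ_c) = 4090 m × 2880 / 501 = 23510 m.
Total thickness = T + h + r = 39400 m + 4090 m + 23510 m = 67000 m.

67000 m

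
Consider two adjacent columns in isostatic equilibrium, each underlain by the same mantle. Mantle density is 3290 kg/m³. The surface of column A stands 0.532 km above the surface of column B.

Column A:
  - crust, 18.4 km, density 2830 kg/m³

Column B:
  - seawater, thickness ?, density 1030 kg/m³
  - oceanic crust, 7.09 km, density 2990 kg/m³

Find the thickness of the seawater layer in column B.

Take the compensation level at the base of the deeper column (depth z_c below the surface of column A) and equate Σ ρ_i t_i down to z_c; mantle fills any gap and the z_c terms cancel.
Column A: 18.4×2830 + (z_c − 18.4)×3290
Column B: 0.532×0 + x×1030 + 7.09×2990 + (z_c − 0.532 − 7.09 − x)×3290
The z_c×3290 term appears on both sides and cancels. Collect the known terms of each column as K = Σ(ρt)_known − 3290 × (depth of known layers): K_A = 52072 − 3290×18.4 = −8464; K_B = 21199.1 − 3290×(0.532 + 7.09) = −3877.28.
Balance: K_A = K_B − x×(3290 − 1030), so x = (K_B − K_A)/(3290 − 1030) = 4586.72/2260 = 2.03 km.

2.03 km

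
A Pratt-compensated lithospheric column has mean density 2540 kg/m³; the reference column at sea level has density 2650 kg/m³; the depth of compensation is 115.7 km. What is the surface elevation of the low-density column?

ρ_ref D = ρ (D + h) → h = D (ρ_ref − ρ)/ρ.
h = 115.7 km × (2650 − 2540)/2540 = 5.01 km.

5.01 km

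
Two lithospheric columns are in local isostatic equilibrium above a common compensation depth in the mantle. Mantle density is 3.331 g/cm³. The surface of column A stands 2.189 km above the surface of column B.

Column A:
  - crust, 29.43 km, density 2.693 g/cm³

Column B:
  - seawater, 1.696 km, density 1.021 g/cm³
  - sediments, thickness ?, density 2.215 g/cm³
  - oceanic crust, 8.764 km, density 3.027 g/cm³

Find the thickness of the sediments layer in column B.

Take the compensation level at the base of the deeper column (depth z_c below the surface of column A) and equate Σ ρ_i t_i down to z_c; mantle fills any gap and the z_c terms cancel.
Column A: 29.43×2.693 + (z_c − 29.43)×3.331
Column B: 2.189×0 + 1.696×1.021 + x×2.215 + 8.764×3.027 + (z_c − 2.189 − 10.46 − x)×3.331
The z_c×3.331 term appears on both sides and cancels. Collect the known terms of each column as K = Σ(ρt)_known − 3.331 × (depth of known layers): K_A = 79.25499 − 3.331×29.43 = −18.77634; K_B = 28.260244 − 3.331×(2.189 + 10.46) = −13.873575.
Balance: K_A = K_B − x×(3.331 − 2.215), so x = (K_B − K_A)/(3.331 − 2.215) = 4.90276/1.116 = 4.39 km.

4.39 km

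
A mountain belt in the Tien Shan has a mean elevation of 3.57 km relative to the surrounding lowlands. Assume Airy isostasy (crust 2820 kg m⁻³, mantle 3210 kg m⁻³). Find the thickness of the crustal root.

Equating mass per unit area of the two columns: the weight of the topography is balanced by the buoyancy of the root, ρ_c h = (ρ_m − ρ_c) r.
r = h · ρ_c / (ρ_m − ρ_c) = 3.57 km × 2820 / (3210 − 2820) = 25.8 km.

25.8 km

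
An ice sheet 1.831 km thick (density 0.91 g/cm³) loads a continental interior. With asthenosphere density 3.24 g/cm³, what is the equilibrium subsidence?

By Archimedes' principle applied to the lithosphere: the ice load ρ_ice t is balanced by mantle displaced below, ρ_m s.
s = t ρ_ice / ρ_m = 1.831 km × 0.91/3.24 = 0.514 km.

0.514 km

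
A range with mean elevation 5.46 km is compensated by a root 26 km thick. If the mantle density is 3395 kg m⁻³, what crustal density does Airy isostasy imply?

2810 kg m⁻³

ρ_c h = (ρ_m − ρ_c) r → ρ_c (h + r) = ρ_m r → ρ_c = ρ_m r / (h + r).
ρ_c = 3395 × 26 km / (5.46 km + 26 km) = 2810 kg m⁻³.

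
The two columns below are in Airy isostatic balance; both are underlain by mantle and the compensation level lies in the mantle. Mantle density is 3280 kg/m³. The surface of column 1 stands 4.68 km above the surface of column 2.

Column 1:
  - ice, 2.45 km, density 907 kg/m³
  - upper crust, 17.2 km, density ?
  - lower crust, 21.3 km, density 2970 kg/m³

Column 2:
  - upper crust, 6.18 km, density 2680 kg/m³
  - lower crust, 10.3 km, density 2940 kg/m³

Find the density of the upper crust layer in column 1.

Take the compensation level at the base of the deeper column (depth z_c below the surface of column 1) and equate Σ ρ_i t_i down to z_c; mantle fills any gap and the z_c terms cancel.
Column 1: 2.45×907 + 17.2×ρ + 21.3×2970 + (z_c − 40.95)×3280
Column 2: 4.68×0 + 6.18×2680 + 10.3×2940 + (z_c − 4.68 − 16.48)×3280
The z_c×3280 term appears on both sides and cancels. Collect the known terms of each column as K = Σ(ρt)_known − 3280 × (depth of known layers): K_1 = 65483.15 − 3280×40.95 = −68832.85; K_2 = 46844.4 − 3280×(4.68 + 16.48) = −22560.4.
Balance: K_1 + 17.2×ρ = K_2, so ρ = (K_2 − K_1)/17.2 = 46272.5/17.2 = 2690 kg/m³.

2690 kg/m³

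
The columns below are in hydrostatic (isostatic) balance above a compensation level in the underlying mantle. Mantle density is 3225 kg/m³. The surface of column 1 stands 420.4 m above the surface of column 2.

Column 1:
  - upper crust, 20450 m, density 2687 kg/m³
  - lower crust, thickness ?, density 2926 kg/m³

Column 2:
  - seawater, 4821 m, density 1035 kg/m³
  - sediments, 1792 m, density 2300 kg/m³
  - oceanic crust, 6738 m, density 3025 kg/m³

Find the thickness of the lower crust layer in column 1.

Take the compensation level at the base of the deeper column (depth z_c below the surface of column 1) and equate Σ ρ_i t_i down to z_c; mantle fills any gap and the z_c terms cancel.
Column 1: 20450×2687 + x×2926 + (z_c − 20450 − x)×3225
Column 2: 420.4×0 + 4821×1035 + 1792×2300 + 6738×3025 + (z_c − 420.4 − 13351)×3225
The z_c×3225 term appears on both sides and cancels. Collect the known terms of each column as K = Σ(ρt)_known − 3225 × (depth of known layers): K_1 = 54949150 − 3225×20450 = −11002100; K_2 = 29493785 − 3225×(420.4 + 13351) = −14918980.
Balance: K_1 − x×(3225 − 2926) = K_2, so x = (K_1 − K_2)/(3225 − 2926) = 3916880/299 = 13100 m.

13100 m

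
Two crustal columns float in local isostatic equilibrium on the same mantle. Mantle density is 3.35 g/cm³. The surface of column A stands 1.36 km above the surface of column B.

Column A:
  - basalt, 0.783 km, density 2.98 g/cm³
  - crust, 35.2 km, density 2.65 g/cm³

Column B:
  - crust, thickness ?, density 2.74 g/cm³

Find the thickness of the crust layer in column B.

33.4 km

Take the compensation level at the base of the deeper column (depth z_c below the surface of column A) and equate Σ ρ_i t_i down to z_c; mantle fills any gap and the z_c terms cancel.
Column A: 0.783×2.98 + 35.2×2.65 + (z_c − 35.983)×3.35
Column B: 1.36×0 + x×2.74 + (z_c − 1.36 − 0 − x)×3.35
The z_c×3.35 term appears on both sides and cancels. Collect the known terms of each column as K = Σ(ρt)_known − 3.35 × (depth of known layers): K_A = 95.61334 − 3.35×35.983 = −24.92971; K_B = 0 − 3.35×(1.36 + 0) = −4.556.
Balance: K_A = K_B − x×(3.35 − 2.74), so x = (K_B − K_A)/(3.35 − 2.74) = 20.3737/0.61 = 33.4 km.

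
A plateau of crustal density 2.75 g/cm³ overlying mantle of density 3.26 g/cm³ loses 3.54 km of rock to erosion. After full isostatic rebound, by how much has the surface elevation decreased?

0.554 km

Rebound u = e ρ_c/ρ_m = 3.54 km × 2.75/3.26 = 2.986 km.
Net surface drop = e − u = 3.54 km − 2.986 km = e (ρ_m − ρ_c)/ρ_m = 0.554 km.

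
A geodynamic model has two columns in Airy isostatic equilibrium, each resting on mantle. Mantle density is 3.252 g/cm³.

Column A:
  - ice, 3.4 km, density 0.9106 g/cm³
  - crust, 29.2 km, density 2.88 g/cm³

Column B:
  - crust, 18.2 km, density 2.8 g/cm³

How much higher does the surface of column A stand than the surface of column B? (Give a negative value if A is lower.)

3.26 km

For any compensation level in the mantle, the mantle terms cancel and isostasy reduces to e = (Σt_A − Σt_B) − (Σ(ρt)_A − Σ(ρt)_B) / ρ_m.
Σt_A = 32.6 km; Σt_B = 18.2 km; Σ(ρt)_A = 87.19204; Σ(ρt)_B = 50.96 (in km·g/cm³).
e = (32.6 − 18.2) − (87.19204 − 50.96) / 3.252 = 3.26 km.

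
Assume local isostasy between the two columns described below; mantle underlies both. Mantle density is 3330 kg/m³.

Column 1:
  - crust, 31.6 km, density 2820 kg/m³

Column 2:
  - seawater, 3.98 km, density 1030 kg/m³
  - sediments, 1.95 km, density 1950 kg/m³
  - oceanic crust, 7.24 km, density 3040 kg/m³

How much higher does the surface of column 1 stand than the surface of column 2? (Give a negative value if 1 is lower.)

0.652 km

For any compensation level in the mantle, the mantle terms cancel and isostasy reduces to e = (Σt_1 − Σt_2) − (Σ(ρt)_1 − Σ(ρt)_2) / ρ_m.
Σt_1 = 31.6 km; Σt_2 = 13.17 km; Σ(ρt)_1 = 89112; Σ(ρt)_2 = 29911.5 (in km·kg/m³).
e = (31.6 − 13.17) − (89112 − 29911.5) / 3330 = 0.652 km.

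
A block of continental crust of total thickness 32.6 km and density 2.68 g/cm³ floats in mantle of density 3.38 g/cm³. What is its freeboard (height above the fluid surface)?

6.75 km

Floating equilibrium: submerged depth d = t ρ_obj/ρ_fluid = 32.6 km × 2.68/3.38 = 25.85 km.
Freeboard = t − d = 32.6 km − 25.85 km = 6.75 km.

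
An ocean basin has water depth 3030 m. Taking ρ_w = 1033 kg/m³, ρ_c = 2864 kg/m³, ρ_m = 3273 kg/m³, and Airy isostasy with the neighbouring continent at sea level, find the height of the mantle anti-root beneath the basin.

In Airy isostatic equilibrium: replacing crust with seawater at the top is compensated by replacing crust with mantle at the base: d (ρ_c − ρ_w) = a (ρ_m − ρ_c).
a = d (ρ_c − ρ_w)/(ρ_m − ρ_c) = 3030 m × 1831/409 = 13600 m.

13600 m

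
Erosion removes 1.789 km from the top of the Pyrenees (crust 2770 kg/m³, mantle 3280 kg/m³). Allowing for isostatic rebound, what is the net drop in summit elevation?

Rebound u = e ρ_c/ρ_m = 1.789 km × 2770/3280 = 1.511 km.
Net surface drop = e − u = 1.789 km − 1.511 km = e (ρ_m − ρ_c)/ρ_m = 0.278 km.

0.278 km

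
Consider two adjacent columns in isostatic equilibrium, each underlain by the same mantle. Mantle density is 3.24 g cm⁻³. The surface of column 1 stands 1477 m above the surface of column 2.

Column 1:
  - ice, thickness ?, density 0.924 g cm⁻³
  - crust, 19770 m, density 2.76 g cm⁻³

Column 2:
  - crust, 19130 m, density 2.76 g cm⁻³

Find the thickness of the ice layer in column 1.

Take the compensation level at the base of the deeper column (depth z_c below the surface of column 1) and equate Σ ρ_i t_i down to z_c; mantle fills any gap and the z_c terms cancel.
Column 1: x×0.924 + 19770×2.76 + (z_c − 19770 − x)×3.24
Column 2: 1477×0 + 19130×2.76 + (z_c − 1477 − 19130)×3.24
The z_c×3.24 term appears on both sides and cancels. Collect the known terms of each column as K = Σ(ρt)_known − 3.24 × (depth of known layers): K_1 = 54565.2 − 3.24×19770 = −9489.6; K_2 = 52798.8 − 3.24×(1477 + 19130) = −13967.88.
Balance: K_1 − x×(3.24 − 0.924) = K_2, so x = (K_1 − K_2)/(3.24 − 0.924) = 4478.28/2.316 = 1930 m.

1930 m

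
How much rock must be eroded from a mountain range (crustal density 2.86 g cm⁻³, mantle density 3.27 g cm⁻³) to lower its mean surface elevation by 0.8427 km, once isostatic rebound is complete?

6.72 km

Net drop Δ = e − u = e − e ρ_c/ρ_m = e (ρ_m − ρ_c)/ρ_m.
e = Δ ρ_m/(ρ_m − ρ_c) = 0.8427 km × 3.27/0.41 = 6.72 km.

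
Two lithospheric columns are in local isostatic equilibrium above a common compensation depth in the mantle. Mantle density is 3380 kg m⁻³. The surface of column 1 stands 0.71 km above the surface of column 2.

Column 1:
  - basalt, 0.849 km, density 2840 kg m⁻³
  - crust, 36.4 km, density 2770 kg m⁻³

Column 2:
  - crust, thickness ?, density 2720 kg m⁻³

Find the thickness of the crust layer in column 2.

Take the compensation level at the base of the deeper column (depth z_c below the surface of column 1) and equate Σ ρ_i t_i down to z_c; mantle fills any gap and the z_c terms cancel.
Column 1: 0.849×2840 + 36.4×2770 + (z_c − 37.249)×3380
Column 2: 0.71×0 + x×2720 + (z_c − 0.71 − 0 − x)×3380
The z_c×3380 term appears on both sides and cancels. Collect the known terms of each column as K = Σ(ρt)_known − 3380 × (depth of known layers): K_1 = 103239.16 − 3380×37.249 = −22662.46; K_2 = 0 − 3380×(0.71 + 0) = −2399.8.
Balance: K_1 = K_2 − x×(3380 − 2720), so x = (K_2 − K_1)/(3380 − 2720) = 20262.7/660 = 30.7 km.

30.7 km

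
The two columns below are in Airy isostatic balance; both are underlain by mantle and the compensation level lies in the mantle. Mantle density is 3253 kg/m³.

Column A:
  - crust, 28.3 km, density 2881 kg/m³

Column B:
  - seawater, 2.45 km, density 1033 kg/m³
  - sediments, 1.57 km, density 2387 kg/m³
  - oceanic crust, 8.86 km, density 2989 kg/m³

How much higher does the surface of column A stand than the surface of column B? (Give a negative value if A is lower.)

0.427 km

For any compensation level in the mantle, the mantle terms cancel and isostasy reduces to e = (Σt_A − Σt_B) − (Σ(ρt)_A − Σ(ρt)_B) / ρ_m.
Σt_A = 28.3 km; Σt_B = 12.88 km; Σ(ρt)_A = 81532.3; Σ(ρt)_B = 32760.98 (in km·kg/m³).
e = (28.3 − 12.88) − (81532.3 − 32760.98) / 3253 = 0.427 km.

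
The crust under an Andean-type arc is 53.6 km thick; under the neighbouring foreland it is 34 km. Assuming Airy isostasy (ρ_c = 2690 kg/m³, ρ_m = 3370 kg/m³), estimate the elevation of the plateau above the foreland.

Excess crust Δ = 53.6 km − 34 km = 19.6 km, split between elevation h and root r with h + r = Δ.
Airy balance ρ_c h = (ρ_m − ρ_c) r gives r = h ρ_c/(ρ_m − ρ_c), so h (1 + ρ_c/(ρ_m − ρ_c)) = Δ, i.e. h = Δ (ρ_m − ρ_c)/ρ_m.
h = 19.6 km × 680/3370 = 3.95 km.

3.95 km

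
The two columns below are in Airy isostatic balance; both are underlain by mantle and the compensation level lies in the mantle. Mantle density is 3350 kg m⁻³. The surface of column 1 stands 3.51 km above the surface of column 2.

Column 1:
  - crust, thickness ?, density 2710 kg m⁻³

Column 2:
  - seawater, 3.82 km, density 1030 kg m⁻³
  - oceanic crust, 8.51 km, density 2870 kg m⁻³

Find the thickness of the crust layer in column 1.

38.6 km

Take the compensation level at the base of the deeper column (depth z_c below the surface of column 1) and equate Σ ρ_i t_i down to z_c; mantle fills any gap and the z_c terms cancel.
Column 1: x×2710 + (z_c − 0 − x)×3350
Column 2: 3.51×0 + 3.82×1030 + 8.51×2870 + (z_c − 3.51 − 12.33)×3350
The z_c×3350 term appears on both sides and cancels. Collect the known terms of each column as K = Σ(ρt)_known − 3350 × (depth of known layers): K_1 = 0 − 3350×0 = 0; K_2 = 28358.3 − 3350×(3.51 + 12.33) = −24705.7.
Balance: K_1 − x×(3350 − 2710) = K_2, so x = (K_1 − K_2)/(3350 − 2710) = 24705.7/640 = 38.6 km.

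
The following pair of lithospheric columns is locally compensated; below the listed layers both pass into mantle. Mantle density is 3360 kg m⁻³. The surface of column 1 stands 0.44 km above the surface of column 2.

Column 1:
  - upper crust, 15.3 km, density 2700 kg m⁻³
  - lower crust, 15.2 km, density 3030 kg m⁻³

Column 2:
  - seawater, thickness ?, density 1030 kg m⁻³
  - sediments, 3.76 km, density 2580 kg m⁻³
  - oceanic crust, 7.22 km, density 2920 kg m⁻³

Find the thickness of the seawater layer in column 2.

Take the compensation level at the base of the deeper column (depth z_c below the surface of column 1) and equate Σ ρ_i t_i down to z_c; mantle fills any gap and the z_c terms cancel.
Column 1: 15.3×2700 + 15.2×3030 + (z_c − 30.5)×3360
Column 2: 0.44×0 + x×1030 + 3.76×2580 + 7.22×2920 + (z_c − 0.44 − 10.98 − x)×3360
The z_c×3360 term appears on both sides and cancels. Collect the known terms of each column as K = Σ(ρt)_known − 3360 × (depth of known layers): K_1 = 87366 − 3360×30.5 = −15114; K_2 = 30783.2 − 3360×(0.44 + 10.98) = −7588.
Balance: K_1 = K_2 − x×(3360 − 1030), so x = (K_2 − K_1)/(3360 − 1030) = 7526/2330 = 3.23 km.

3.23 km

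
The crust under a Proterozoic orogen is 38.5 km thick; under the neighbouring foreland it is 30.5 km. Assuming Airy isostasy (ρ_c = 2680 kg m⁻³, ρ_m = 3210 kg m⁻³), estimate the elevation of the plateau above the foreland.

Excess crust Δ = 38.5 km − 30.5 km = 8 km, split between elevation h and root r with h + r = Δ.
Airy balance ρ_c h = (ρ_m − ρ_c) r gives r = h ρ_c/(ρ_m − ρ_c), so h (1 + ρ_c/(ρ_m − ρ_c)) = Δ, i.e. h = Δ (ρ_m − ρ_c)/ρ_m.
h = 8 km × 530/3210 = 1.32 km.

1.32 km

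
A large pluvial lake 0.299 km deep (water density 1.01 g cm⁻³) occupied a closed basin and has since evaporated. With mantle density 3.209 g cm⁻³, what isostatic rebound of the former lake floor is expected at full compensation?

0.0941 km

u = d ρ_w/ρ_m = 0.299 km × 1.01/3.209 = 0.0941 km.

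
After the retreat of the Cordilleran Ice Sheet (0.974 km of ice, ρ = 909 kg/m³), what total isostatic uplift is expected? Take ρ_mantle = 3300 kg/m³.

Removing the load lets mantle flow back in; uplift u satisfies ρ_ice t = ρ_m u.
u = t ρ_ice/ρ_m = 0.974 km × 909/3300 = 0.268 km.

0.268 km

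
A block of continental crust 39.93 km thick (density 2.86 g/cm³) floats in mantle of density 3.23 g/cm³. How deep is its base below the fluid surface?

Draft d = t ρ_obj/ρ_fluid = 39.93 km × 2.86/3.23 = 35.4 km.

35.4 km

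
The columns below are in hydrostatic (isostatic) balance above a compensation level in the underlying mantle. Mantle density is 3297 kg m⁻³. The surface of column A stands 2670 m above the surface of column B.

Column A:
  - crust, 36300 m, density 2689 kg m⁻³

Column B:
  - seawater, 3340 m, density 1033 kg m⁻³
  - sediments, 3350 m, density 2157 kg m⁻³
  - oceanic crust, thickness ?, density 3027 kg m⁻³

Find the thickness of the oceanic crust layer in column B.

Take the compensation level at the base of the deeper column (depth z_c below the surface of column A) and equate Σ ρ_i t_i down to z_c; mantle fills any gap and the z_c terms cancel.
Column A: 36300×2689 + (z_c − 36300)×3297
Column B: 2670×0 + 3340×1033 + 3350×2157 + x×3027 + (z_c − 2670 − 6690 − x)×3297
The z_c×3297 term appears on both sides and cancels. Collect the known terms of each column as K = Σ(ρt)_known − 3297 × (depth of known layers): K_A = 97610700 − 3297×36300 = −22070400; K_B = 10676170 − 3297×(2670 + 6690) = −20183750.
Balance: K_A = K_B − x×(3297 − 3027), so x = (K_B − K_A)/(3297 − 3027) = 1886650/270 = 6990 m.

6990 m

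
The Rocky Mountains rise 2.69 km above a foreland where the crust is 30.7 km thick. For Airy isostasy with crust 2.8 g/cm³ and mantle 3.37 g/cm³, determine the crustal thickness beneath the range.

46.6 km

Root depth r = h ρ_c / (ρ_m − ρ_c) = 2.69 km × 2.8 / 0.57 = 13.21 km.
Total thickness = T + h + r = 30.7 km + 2.69 km + 13.21 km = 46.6 km.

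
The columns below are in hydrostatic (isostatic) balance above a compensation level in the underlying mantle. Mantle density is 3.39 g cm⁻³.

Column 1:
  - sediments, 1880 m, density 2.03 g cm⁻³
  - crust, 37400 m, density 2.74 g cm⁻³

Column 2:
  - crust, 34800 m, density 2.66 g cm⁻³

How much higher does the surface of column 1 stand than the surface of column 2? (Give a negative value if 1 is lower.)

432 m

For any compensation level in the mantle, the mantle terms cancel and isostasy reduces to e = (Σt_1 − Σt_2) − (Σ(ρt)_1 − Σ(ρt)_2) / ρ_m.
Σt_1 = 39280 m; Σt_2 = 34800 m; Σ(ρt)_1 = 106292.4; Σ(ρt)_2 = 92568 (in m·g cm⁻³).
e = (39280 − 34800) − (106292.4 − 92568) / 3.39 = 432 m.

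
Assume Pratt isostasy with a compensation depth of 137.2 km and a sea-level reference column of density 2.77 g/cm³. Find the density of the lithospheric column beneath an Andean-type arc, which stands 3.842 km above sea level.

Pratt balance: ρ_ref D = ρ (D + h).
ρ = ρ_ref D/(D + h) = 2.77 × 137.2 km/(137.2 km + 3.842 km) = 2.69 g/cm³.

2.69 g/cm³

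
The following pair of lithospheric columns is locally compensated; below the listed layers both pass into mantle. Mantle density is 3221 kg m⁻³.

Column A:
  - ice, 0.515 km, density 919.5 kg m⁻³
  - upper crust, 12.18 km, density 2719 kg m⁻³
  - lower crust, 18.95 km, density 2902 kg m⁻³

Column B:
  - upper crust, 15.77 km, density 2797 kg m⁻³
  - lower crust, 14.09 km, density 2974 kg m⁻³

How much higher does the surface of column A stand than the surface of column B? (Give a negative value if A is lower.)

0.987 km

For any compensation level in the mantle, the mantle terms cancel and isostasy reduces to e = (Σt_A − Σt_B) − (Σ(ρt)_A − Σ(ρt)_B) / ρ_m.
Σt_A = 31.645 km; Σt_B = 29.86 km; Σ(ρt)_A = 88583.8625; Σ(ρt)_B = 86012.35 (in km·kg m⁻³).
e = (31.645 − 29.86) − (88583.8625 − 86012.35) / 3221 = 0.987 km.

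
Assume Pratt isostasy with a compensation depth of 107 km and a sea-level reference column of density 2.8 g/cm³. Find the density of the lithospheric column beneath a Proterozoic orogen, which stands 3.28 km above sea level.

Pratt balance: ρ_ref D = ρ (D + h).
ρ = ρ_ref D/(D + h) = 2.8 × 107 km/(107 km + 3.28 km) = 2.72 g/cm³.

2.72 g/cm³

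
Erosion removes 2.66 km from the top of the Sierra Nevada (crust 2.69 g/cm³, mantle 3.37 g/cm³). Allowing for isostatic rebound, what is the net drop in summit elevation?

Rebound u = e ρ_c/ρ_m = 2.66 km × 2.69/3.37 = 2.123 km.
Net surface drop = e − u = 2.66 km − 2.123 km = e (ρ_m − ρ_c)/ρ_m = 0.537 km.

0.537 km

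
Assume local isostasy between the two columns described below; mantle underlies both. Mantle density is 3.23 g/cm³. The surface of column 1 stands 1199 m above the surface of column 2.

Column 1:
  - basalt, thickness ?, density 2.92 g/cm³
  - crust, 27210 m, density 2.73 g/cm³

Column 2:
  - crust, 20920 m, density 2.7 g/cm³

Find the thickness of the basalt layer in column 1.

4370 m

Take the compensation level at the base of the deeper column (depth z_c below the surface of column 1) and equate Σ ρ_i t_i down to z_c; mantle fills any gap and the z_c terms cancel.
Column 1: x×2.92 + 27210×2.73 + (z_c − 27210 − x)×3.23
Column 2: 1199×0 + 20920×2.7 + (z_c − 1199 − 20920)×3.23
The z_c×3.23 term appears on both sides and cancels. Collect the known terms of each column as K = Σ(ρt)_known − 3.23 × (depth of known layers): K_1 = 74283.3 − 3.23×27210 = −13605; K_2 = 56484 − 3.23×(1199 + 20920) = −14960.37.
Balance: K_1 − x×(3.23 − 2.92) = K_2, so x = (K_1 − K_2)/(3.23 − 2.92) = 1355.37/0.31 = 4370 m.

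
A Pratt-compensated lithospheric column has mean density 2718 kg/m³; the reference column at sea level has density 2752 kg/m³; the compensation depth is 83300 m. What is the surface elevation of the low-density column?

ρ_ref D = ρ (D + h) → h = D (ρ_ref − ρ)/ρ.
h = 83300 m × (2752 − 2718)/2718 = 1040 m.

1040 m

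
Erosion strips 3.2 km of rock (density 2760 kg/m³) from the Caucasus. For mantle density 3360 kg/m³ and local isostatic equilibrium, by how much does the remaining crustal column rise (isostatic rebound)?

Unloading: uplift u = e ρ_c/ρ_m = 3.2 km × 2760/3360 = 2.63 km.

2.63 km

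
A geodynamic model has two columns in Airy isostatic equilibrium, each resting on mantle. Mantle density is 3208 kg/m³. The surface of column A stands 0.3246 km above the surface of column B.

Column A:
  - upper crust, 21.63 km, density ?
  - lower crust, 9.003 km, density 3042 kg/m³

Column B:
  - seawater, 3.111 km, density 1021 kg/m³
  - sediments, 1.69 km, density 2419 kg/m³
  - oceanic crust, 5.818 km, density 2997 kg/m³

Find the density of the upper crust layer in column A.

2800 kg/m³

Take the compensation level at the base of the deeper column (depth z_c below the surface of column A) and equate Σ ρ_i t_i down to z_c; mantle fills any gap and the z_c terms cancel.
Column A: 21.63×ρ + 9.003×3042 + (z_c − 30.633)×3208
Column B: 0.3246×0 + 3.111×1021 + 1.69×2419 + 5.818×2997 + (z_c − 0.3246 − 10.619)×3208
The z_c×3208 term appears on both sides and cancels. Collect the known terms of each column as K = Σ(ρt)_known − 3208 × (depth of known layers): K_A = 27387.126 − 3208×30.633 = −70883.538; K_B = 24700.987 − 3208×(0.3246 + 10.619) = −10406.0818.
Balance: K_A + 21.63×ρ = K_B, so ρ = (K_B − K_A)/21.63 = 60477.5/21.63 = 2800 kg/m³.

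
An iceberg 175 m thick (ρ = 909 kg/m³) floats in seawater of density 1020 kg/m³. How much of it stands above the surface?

Floating equilibrium: submerged depth d = t ρ_obj/ρ_fluid = 175 m × 909/1020 = 156 m.
Freeboard = t − d = 175 m − 156 m = 19 m.

19 m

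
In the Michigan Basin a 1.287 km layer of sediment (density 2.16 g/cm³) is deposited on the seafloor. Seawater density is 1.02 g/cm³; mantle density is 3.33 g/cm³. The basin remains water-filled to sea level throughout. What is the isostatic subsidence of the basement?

0.635 km

Submarine loading: the sediment displaces seawater, and the subsidence is in turn flooded, so s (ρ_m − ρ_w) = t (ρ_sed − ρ_w).
s = 1.287 km × (2.16 − 1.02) / (3.33 − 1.02) = 0.635 km.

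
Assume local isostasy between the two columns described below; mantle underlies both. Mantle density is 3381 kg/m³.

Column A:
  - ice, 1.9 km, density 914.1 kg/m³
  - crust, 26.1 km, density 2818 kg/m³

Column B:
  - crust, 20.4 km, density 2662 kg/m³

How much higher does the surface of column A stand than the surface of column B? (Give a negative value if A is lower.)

For any compensation level in the mantle, the mantle terms cancel and isostasy reduces to e = (Σt_A − Σt_B) − (Σ(ρt)_A − Σ(ρt)_B) / ρ_m.
Σt_A = 28 km; Σt_B = 20.4 km; Σ(ρt)_A = 75286.59; Σ(ρt)_B = 54304.8 (in km·kg/m³).
e = (28 − 20.4) − (75286.59 − 54304.8) / 3381 = 1.39 km.

1.39 km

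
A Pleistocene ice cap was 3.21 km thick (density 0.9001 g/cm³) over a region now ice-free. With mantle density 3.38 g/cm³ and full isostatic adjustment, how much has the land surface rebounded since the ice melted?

0.855 km

Removing the load lets mantle flow back in; uplift u satisfies ρ_ice t = ρ_m u.
u = t ρ_ice/ρ_m = 3.21 km × 0.9001/3.38 = 0.855 km.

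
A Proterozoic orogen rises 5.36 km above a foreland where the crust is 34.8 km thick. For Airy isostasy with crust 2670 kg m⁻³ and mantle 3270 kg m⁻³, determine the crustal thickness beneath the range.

64 km

Root depth r = h ρ_c / (ρ_m − ρ_c) = 5.36 km × 2670 / 600 = 23.85 km.
Total thickness = T + h + r = 34.8 km + 5.36 km + 23.85 km = 64 km.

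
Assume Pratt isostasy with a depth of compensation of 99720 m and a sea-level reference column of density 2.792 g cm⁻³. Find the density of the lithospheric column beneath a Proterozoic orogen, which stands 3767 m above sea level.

2.69 g cm⁻³

Pratt balance: ρ_ref D = ρ (D + h).
ρ = ρ_ref D/(D + h) = 2.792 × 99720 m/(99720 m + 3767 m) = 2.69 g cm⁻³.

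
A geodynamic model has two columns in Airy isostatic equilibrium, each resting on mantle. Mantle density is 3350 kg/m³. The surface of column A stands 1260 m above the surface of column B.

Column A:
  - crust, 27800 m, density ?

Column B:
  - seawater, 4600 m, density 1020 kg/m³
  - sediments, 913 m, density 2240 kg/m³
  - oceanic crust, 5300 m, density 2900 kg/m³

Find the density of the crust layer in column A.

2690 kg/m³

Take the compensation level at the base of the deeper column (depth z_c below the surface of column A) and equate Σ ρ_i t_i down to z_c; mantle fills any gap and the z_c terms cancel.
Column A: 27800×ρ + (z_c − 27800)×3350
Column B: 1260×0 + 4600×1020 + 913×2240 + 5300×2900 + (z_c − 1260 − 10813)×3350
The z_c×3350 term appears on both sides and cancels. Collect the known terms of each column as K = Σ(ρt)_known − 3350 × (depth of known layers): K_A = 0 − 3350×27800 = −93130000; K_B = 22107120 − 3350×(1260 + 10813) = −18337430.
Balance: K_A + 27800×ρ = K_B, so ρ = (K_B − K_A)/27800 = 74792600/27800 = 2690 kg/m³.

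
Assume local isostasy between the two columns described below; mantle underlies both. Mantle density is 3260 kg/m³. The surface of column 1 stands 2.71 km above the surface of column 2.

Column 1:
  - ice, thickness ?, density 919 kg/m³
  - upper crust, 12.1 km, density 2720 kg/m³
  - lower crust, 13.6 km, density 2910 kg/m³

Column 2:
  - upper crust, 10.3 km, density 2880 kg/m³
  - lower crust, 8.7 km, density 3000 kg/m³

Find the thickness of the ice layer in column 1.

1.59 km

Take the compensation level at the base of the deeper column (depth z_c below the surface of column 1) and equate Σ ρ_i t_i down to z_c; mantle fills any gap and the z_c terms cancel.
Column 1: x×919 + 12.1×2720 + 13.6×2910 + (z_c − 25.7 − x)×3260
Column 2: 2.71×0 + 10.3×2880 + 8.7×3000 + (z_c − 2.71 − 19)×3260
The z_c×3260 term appears on both sides and cancels. Collect the known terms of each column as K = Σ(ρt)_known − 3260 × (depth of known layers): K_1 = 72488 − 3260×25.7 = −11294; K_2 = 55764 − 3260×(2.71 + 19) = −15010.6.
Balance: K_1 − x×(3260 − 919) = K_2, so x = (K_1 − K_2)/(3260 − 919) = 3716.6/2341 = 1.59 km.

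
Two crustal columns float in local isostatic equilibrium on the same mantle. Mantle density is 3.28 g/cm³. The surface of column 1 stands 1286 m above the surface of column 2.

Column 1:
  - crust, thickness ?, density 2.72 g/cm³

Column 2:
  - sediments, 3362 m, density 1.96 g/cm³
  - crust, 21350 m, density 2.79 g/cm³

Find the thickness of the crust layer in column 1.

Take the compensation level at the base of the deeper column (depth z_c below the surface of column 1) and equate Σ ρ_i t_i down to z_c; mantle fills any gap and the z_c terms cancel.
Column 1: x×2.72 + (z_c − 0 − x)×3.28
Column 2: 1286×0 + 3362×1.96 + 21350×2.79 + (z_c − 1286 − 24712)×3.28
The z_c×3.28 term appears on both sides and cancels. Collect the known terms of each column as K = Σ(ρt)_known − 3.28 × (depth of known layers): K_1 = 0 − 3.28×0 = 0; K_2 = 66156.02 − 3.28×(1286 + 24712) = −19117.42.
Balance: K_1 − x×(3.28 − 2.72) = K_2, so x = (K_1 − K_2)/(3.28 − 2.72) = 19117.4/0.56 = 34100 m.

34100 m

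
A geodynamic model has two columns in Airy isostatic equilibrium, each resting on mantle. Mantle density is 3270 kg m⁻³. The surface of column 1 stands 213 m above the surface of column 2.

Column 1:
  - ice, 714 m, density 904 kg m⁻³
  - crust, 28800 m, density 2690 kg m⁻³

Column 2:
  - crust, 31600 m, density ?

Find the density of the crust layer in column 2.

2710 kg m⁻³

Take the compensation level at the base of the deeper column (depth z_c below the surface of column 1) and equate Σ ρ_i t_i down to z_c; mantle fills any gap and the z_c terms cancel.
Column 1: 714×904 + 28800×2690 + (z_c − 29514)×3270
Column 2: 213×0 + 31600×ρ + (z_c − 213 − 31600)×3270
The z_c×3270 term appears on both sides and cancels. Collect the known terms of each column as K = Σ(ρt)_known − 3270 × (depth of known layers): K_1 = 78117456 − 3270×29514 = −18393324; K_2 = 0 − 3270×(213 + 31600) = −104028510.
Balance: K_1 = K_2 + 31600×ρ, so ρ = (K_1 − K_2)/31600 = 85635200/31600 = 2710 kg m⁻³.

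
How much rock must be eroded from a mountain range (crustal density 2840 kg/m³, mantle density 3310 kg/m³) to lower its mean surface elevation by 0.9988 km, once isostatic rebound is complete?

7.03 km

Net drop Δ = e − u = e − e ρ_c/ρ_m = e (ρ_m − ρ_c)/ρ_m.
e = Δ ρ_m/(ρ_m − ρ_c) = 0.9988 km × 3310/470 = 7.03 km.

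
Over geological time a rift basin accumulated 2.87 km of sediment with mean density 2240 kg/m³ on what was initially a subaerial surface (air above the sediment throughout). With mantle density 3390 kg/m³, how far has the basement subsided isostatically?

Subaerial load: s = t ρ_sed / ρ_m = 2.87 km × 2240/3390 = 1.9 km.

1.9 km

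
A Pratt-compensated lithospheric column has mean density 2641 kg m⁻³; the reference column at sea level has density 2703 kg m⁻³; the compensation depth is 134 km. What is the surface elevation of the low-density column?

ρ_ref D = ρ (D + h) → h = D (ρ_ref − ρ)/ρ.
h = 134 km × (2703 − 2641)/2641 = 3.15 km.

3.15 km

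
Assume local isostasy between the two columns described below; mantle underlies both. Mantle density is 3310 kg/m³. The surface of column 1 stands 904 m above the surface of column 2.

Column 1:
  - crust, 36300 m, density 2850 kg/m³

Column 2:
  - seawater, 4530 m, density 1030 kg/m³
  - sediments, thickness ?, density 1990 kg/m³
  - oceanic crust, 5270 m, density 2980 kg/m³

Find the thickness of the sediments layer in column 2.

1240 m

Take the compensation level at the base of the deeper column (depth z_c below the surface of column 1) and equate Σ ρ_i t_i down to z_c; mantle fills any gap and the z_c terms cancel.
Column 1: 36300×2850 + (z_c − 36300)×3310
Column 2: 904×0 + 4530×1030 + x×1990 + 5270×2980 + (z_c − 904 − 9800 − x)×3310
The z_c×3310 term appears on both sides and cancels. Collect the known terms of each column as K = Σ(ρt)_known − 3310 × (depth of known layers): K_1 = 103455000 − 3310×36300 = −16698000; K_2 = 20370500 − 3310×(904 + 9800) = −15059740.
Balance: K_1 = K_2 − x×(3310 − 1990), so x = (K_2 − K_1)/(3310 − 1990) = 1638260/1320 = 1240 m.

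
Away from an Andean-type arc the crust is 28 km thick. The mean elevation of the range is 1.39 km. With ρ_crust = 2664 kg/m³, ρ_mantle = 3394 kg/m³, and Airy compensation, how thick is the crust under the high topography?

34.5 km

Root depth r = h ρ_c / (ρ_m − ρ_c) = 1.39 km × 2664 / 730 = 5.073 km.
Total thickness = T + h + r = 28 km + 1.39 km + 5.073 km = 34.5 km.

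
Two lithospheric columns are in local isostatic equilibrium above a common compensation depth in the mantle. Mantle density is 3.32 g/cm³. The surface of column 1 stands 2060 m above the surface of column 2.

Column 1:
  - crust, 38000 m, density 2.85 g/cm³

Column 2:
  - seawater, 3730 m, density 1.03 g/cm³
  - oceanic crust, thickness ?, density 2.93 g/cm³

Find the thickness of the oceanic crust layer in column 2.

Take the compensation level at the base of the deeper column (depth z_c below the surface of column 1) and equate Σ ρ_i t_i down to z_c; mantle fills any gap and the z_c terms cancel.
Column 1: 38000×2.85 + (z_c − 38000)×3.32
Column 2: 2060×0 + 3730×1.03 + x×2.93 + (z_c − 2060 − 3730 − x)×3.32
The z_c×3.32 term appears on both sides and cancels. Collect the known terms of each column as K = Σ(ρt)_known − 3.32 × (depth of known layers): K_1 = 108300 − 3.32×38000 = −17860; K_2 = 3841.9 − 3.32×(2060 + 3730) = −15380.9.
Balance: K_1 = K_2 − x×(3.32 − 2.93), so x = (K_2 − K_1)/(3.32 − 2.93) = 2479.1/0.39 = 6360 m.

6360 m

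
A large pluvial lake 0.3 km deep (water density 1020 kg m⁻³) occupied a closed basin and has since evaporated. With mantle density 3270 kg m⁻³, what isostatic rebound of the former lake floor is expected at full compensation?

0.0936 km

u = d ρ_w/ρ_m = 0.3 km × 1020/3270 = 0.0936 km.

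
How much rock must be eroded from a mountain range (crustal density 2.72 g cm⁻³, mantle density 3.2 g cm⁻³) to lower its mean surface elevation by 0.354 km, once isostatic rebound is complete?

2.36 km

Net drop Δ = e − u = e − e ρ_c/ρ_m = e (ρ_m − ρ_c)/ρ_m.
e = Δ ρ_m/(ρ_m − ρ_c) = 0.354 km × 3.2/0.48 = 2.36 km.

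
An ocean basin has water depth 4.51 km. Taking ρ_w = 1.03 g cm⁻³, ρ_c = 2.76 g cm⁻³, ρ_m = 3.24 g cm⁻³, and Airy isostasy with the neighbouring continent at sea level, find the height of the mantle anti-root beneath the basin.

16.3 km

Equating mass per unit area of the two columns: replacing crust with seawater at the top is compensated by replacing crust with mantle at the base: d (ρ_c − ρ_w) = a (ρ_m − ρ_c).
a = d (ρ_c − ρ_w)/(ρ_m − ρ_c) = 4.51 km × 1.73/0.48 = 16.3 km.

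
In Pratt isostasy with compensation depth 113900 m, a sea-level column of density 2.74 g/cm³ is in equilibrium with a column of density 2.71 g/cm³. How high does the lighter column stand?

ρ_ref D = ρ (D + h) → h = D (ρ_ref − ρ)/ρ.
h = 113900 m × (2.74 − 2.71)/2.71 = 1260 m.

1260 m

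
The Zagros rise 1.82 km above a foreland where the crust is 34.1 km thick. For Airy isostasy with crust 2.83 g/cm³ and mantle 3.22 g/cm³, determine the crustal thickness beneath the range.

49.1 km

Root depth r = h ρ_c / (ρ_m − ρ_c) = 1.82 km × 2.83 / 0.39 = 13.21 km.
Total thickness = T + h + r = 34.1 km + 1.82 km + 13.21 km = 49.1 km.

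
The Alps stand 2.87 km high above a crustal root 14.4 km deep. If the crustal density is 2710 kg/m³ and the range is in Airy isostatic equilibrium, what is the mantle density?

Airy balance: ρ_c h = (ρ_m − ρ_c) r → ρ_m = ρ_c (1 + h/r).
ρ_m = 2710 × (1 + 2.87 km/14.4 km) = 3250 kg/m³.

3250 kg/m³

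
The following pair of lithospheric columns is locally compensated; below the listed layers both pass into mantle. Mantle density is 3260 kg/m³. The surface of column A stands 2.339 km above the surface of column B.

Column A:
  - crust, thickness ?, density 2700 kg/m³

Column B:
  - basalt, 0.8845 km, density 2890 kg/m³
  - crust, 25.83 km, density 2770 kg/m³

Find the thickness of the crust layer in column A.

Take the compensation level at the base of the deeper column (depth z_c below the surface of column A) and equate Σ ρ_i t_i down to z_c; mantle fills any gap and the z_c terms cancel.
Column A: x×2700 + (z_c − 0 − x)×3260
Column B: 2.339×0 + 0.8845×2890 + 25.83×2770 + (z_c − 2.339 − 26.7145)×3260
The z_c×3260 term appears on both sides and cancels. Collect the known terms of each column as K = Σ(ρt)_known − 3260 × (depth of known layers): K_A = 0 − 3260×0 = 0; K_B = 74105.305 − 3260×(2.339 + 26.7145) = −20609.105.
Balance: K_A − x×(3260 − 2700) = K_B, so x = (K_A − K_B)/(3260 − 2700) = 20609.1/560 = 36.8 km.

36.8 km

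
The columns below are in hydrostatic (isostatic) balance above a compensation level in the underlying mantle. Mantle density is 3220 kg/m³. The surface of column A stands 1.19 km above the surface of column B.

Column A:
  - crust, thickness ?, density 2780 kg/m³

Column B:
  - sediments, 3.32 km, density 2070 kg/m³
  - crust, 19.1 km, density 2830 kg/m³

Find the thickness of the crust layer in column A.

34.3 km

Take the compensation level at the base of the deeper column (depth z_c below the surface of column A) and equate Σ ρ_i t_i down to z_c; mantle fills any gap and the z_c terms cancel.
Column A: x×2780 + (z_c − 0 − x)×3220
Column B: 1.19×0 + 3.32×2070 + 19.1×2830 + (z_c − 1.19 − 22.42)×3220
The z_c×3220 term appears on both sides and cancels. Collect the known terms of each column as K = Σ(ρt)_known − 3220 × (depth of known layers): K_A = 0 − 3220×0 = 0; K_B = 60925.4 − 3220×(1.19 + 22.42) = −15098.8.
Balance: K_A − x×(3220 − 2780) = K_B, so x = (K_A − K_B)/(3220 − 2780) = 15098.8/440 = 34.3 km.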